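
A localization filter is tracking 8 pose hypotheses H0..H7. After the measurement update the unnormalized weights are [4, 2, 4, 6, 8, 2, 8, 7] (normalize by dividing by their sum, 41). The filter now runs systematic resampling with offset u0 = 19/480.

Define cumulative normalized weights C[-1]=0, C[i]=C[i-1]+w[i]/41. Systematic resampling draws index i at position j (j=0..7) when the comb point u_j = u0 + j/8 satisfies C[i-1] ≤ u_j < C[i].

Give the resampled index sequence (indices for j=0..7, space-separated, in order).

C = [4/41, 6/41, 10/41, 16/41, 24/41, 26/41, 34/41, 1]
j=0: u_0=19/480 ∈ [0, 4/41) → index 0
j=1: u_1=79/480 ∈ [6/41, 10/41) → index 2
j=2: u_2=139/480 ∈ [10/41, 16/41) → index 3
j=3: u_3=199/480 ∈ [16/41, 24/41) → index 4
j=4: u_4=259/480 ∈ [16/41, 24/41) → index 4
j=5: u_5=319/480 ∈ [26/41, 34/41) → index 6
j=6: u_6=379/480 ∈ [26/41, 34/41) → index 6
j=7: u_7=439/480 ∈ [34/41, 1) → index 7

0 2 3 4 4 6 6 7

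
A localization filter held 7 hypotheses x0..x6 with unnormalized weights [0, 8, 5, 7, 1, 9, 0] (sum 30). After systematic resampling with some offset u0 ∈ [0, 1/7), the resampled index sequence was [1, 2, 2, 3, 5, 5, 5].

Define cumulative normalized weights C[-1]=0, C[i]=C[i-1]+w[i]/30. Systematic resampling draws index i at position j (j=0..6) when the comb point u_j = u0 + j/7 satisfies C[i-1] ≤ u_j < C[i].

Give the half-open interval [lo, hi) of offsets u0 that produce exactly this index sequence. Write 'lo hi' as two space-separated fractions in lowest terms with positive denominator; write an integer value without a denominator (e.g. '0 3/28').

C = [0, 4/15, 13/30, 2/3, 7/10, 1, 1]
j=0 picked index 1: u0 ∈ [0, 4/15)
j=1 picked index 2: u0 ∈ [13/105, 61/210)
j=2 picked index 2: u0 ∈ [-2/105, 31/210)
j=3 picked index 3: u0 ∈ [1/210, 5/21)
j=4 picked index 5: u0 ∈ [9/70, 3/7)
j=5 picked index 5: u0 ∈ [-1/70, 2/7)
j=6 picked index 5: u0 ∈ [-11/70, 1/7)
intersection: [9/70, 1/7)

9/70 1/7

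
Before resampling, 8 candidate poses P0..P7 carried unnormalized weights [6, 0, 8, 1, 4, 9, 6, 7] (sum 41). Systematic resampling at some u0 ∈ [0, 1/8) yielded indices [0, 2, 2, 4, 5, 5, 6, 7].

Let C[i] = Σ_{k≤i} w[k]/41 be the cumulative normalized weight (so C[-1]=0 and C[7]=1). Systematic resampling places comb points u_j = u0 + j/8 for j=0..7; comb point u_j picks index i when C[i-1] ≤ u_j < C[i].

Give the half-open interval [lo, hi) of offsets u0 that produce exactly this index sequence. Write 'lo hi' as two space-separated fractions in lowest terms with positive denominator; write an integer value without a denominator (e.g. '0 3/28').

C = [6/41, 6/41, 14/41, 15/41, 19/41, 28/41, 34/41, 1]
j=0 picked index 0: u0 ∈ [0, 6/41)
j=1 picked index 2: u0 ∈ [7/328, 71/328)
j=2 picked index 2: u0 ∈ [-17/164, 15/164)
j=3 picked index 4: u0 ∈ [-3/328, 29/328)
j=4 picked index 5: u0 ∈ [-3/82, 15/82)
j=5 picked index 5: u0 ∈ [-53/328, 19/328)
j=6 picked index 6: u0 ∈ [-11/164, 13/164)
j=7 picked index 7: u0 ∈ [-15/328, 1/8)
intersection: [7/328, 19/328)

7/328 19/328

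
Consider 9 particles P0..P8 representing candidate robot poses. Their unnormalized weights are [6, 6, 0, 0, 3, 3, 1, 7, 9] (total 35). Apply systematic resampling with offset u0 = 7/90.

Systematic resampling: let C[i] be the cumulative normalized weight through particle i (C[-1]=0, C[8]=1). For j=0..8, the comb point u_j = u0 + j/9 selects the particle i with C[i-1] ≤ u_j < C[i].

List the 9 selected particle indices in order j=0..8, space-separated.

0 1 1 4 6 7 8 8 8

C = [6/35, 12/35, 12/35, 12/35, 3/7, 18/35, 19/35, 26/35, 1]
j=0: u_0=7/90 ∈ [0, 6/35) → index 0
j=1: u_1=17/90 ∈ [6/35, 12/35) → index 1
j=2: u_2=3/10 ∈ [6/35, 12/35) → index 1
j=3: u_3=37/90 ∈ [12/35, 3/7) → index 4
j=4: u_4=47/90 ∈ [18/35, 19/35) → index 6
j=5: u_5=19/30 ∈ [19/35, 26/35) → index 7
j=6: u_6=67/90 ∈ [26/35, 1) → index 8
j=7: u_7=77/90 ∈ [26/35, 1) → index 8
j=8: u_8=29/30 ∈ [26/35, 1) → index 8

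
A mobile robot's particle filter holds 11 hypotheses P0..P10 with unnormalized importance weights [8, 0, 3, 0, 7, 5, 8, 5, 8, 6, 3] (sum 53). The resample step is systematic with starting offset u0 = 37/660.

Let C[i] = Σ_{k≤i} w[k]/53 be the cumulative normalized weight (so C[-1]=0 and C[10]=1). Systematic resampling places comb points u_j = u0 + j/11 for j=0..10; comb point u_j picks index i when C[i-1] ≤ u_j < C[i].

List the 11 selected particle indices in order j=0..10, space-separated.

0 0 4 4 5 6 7 8 8 9 10

C = [8/53, 8/53, 11/53, 11/53, 18/53, 23/53, 31/53, 36/53, 44/53, 50/53, 1]
j=0: u_0=37/660 ∈ [0, 8/53) → index 0
j=1: u_1=97/660 ∈ [0, 8/53) → index 0
j=2: u_2=157/660 ∈ [11/53, 18/53) → index 4
j=3: u_3=217/660 ∈ [11/53, 18/53) → index 4
j=4: u_4=277/660 ∈ [18/53, 23/53) → index 5
j=5: u_5=337/660 ∈ [23/53, 31/53) → index 6
j=6: u_6=397/660 ∈ [31/53, 36/53) → index 7
j=7: u_7=457/660 ∈ [36/53, 44/53) → index 8
j=8: u_8=47/60 ∈ [36/53, 44/53) → index 8
j=9: u_9=577/660 ∈ [44/53, 50/53) → index 9
j=10: u_10=637/660 ∈ [50/53, 1) → index 10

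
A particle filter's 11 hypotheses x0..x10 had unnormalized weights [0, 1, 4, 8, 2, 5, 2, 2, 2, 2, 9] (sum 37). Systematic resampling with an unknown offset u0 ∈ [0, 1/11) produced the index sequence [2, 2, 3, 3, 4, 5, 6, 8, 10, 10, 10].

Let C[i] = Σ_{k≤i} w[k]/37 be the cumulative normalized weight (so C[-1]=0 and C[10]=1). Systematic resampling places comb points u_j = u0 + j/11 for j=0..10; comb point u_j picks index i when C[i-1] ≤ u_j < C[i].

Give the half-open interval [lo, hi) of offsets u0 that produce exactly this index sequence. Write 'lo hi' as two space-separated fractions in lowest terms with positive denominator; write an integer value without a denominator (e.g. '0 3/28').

C = [0, 1/37, 5/37, 13/37, 15/37, 20/37, 22/37, 24/37, 26/37, 28/37, 1]
j=0 picked index 2: u0 ∈ [1/37, 5/37)
j=1 picked index 2: u0 ∈ [-26/407, 18/407)
j=2 picked index 3: u0 ∈ [-19/407, 69/407)
j=3 picked index 3: u0 ∈ [-56/407, 32/407)
j=4 picked index 4: u0 ∈ [-5/407, 17/407)
j=5 picked index 5: u0 ∈ [-20/407, 35/407)
j=6 picked index 6: u0 ∈ [-2/407, 20/407)
j=7 picked index 8: u0 ∈ [5/407, 27/407)
j=8 picked index 10: u0 ∈ [12/407, 3/11)
j=9 picked index 10: u0 ∈ [-25/407, 2/11)
j=10 picked index 10: u0 ∈ [-62/407, 1/11)
intersection: [12/407, 17/407)

12/407 17/407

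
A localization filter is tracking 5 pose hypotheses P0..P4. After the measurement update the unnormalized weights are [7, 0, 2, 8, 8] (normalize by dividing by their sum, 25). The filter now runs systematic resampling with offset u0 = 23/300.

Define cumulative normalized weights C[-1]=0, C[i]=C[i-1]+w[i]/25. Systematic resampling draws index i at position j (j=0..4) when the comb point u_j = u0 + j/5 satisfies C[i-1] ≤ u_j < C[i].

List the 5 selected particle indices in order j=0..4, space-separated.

C = [7/25, 7/25, 9/25, 17/25, 1]
j=0: u_0=23/300 ∈ [0, 7/25) → index 0
j=1: u_1=83/300 ∈ [0, 7/25) → index 0
j=2: u_2=143/300 ∈ [9/25, 17/25) → index 3
j=3: u_3=203/300 ∈ [9/25, 17/25) → index 3
j=4: u_4=263/300 ∈ [17/25, 1) → index 4

0 0 3 3 4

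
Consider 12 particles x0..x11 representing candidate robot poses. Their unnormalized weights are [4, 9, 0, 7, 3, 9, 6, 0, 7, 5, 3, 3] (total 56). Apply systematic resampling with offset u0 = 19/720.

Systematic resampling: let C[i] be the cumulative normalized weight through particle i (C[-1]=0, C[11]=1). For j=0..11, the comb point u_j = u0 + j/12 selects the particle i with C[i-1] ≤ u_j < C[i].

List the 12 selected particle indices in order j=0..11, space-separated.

0 1 1 3 4 5 5 6 8 8 9 10

C = [1/14, 13/56, 13/56, 5/14, 23/56, 4/7, 19/28, 19/28, 45/56, 25/28, 53/56, 1]
j=0: u_0=19/720 ∈ [0, 1/14) → index 0
j=1: u_1=79/720 ∈ [1/14, 13/56) → index 1
j=2: u_2=139/720 ∈ [1/14, 13/56) → index 1
j=3: u_3=199/720 ∈ [13/56, 5/14) → index 3
j=4: u_4=259/720 ∈ [5/14, 23/56) → index 4
j=5: u_5=319/720 ∈ [23/56, 4/7) → index 5
j=6: u_6=379/720 ∈ [23/56, 4/7) → index 5
j=7: u_7=439/720 ∈ [4/7, 19/28) → index 6
j=8: u_8=499/720 ∈ [19/28, 45/56) → index 8
j=9: u_9=559/720 ∈ [19/28, 45/56) → index 8
j=10: u_10=619/720 ∈ [45/56, 25/28) → index 9
j=11: u_11=679/720 ∈ [25/28, 53/56) → index 10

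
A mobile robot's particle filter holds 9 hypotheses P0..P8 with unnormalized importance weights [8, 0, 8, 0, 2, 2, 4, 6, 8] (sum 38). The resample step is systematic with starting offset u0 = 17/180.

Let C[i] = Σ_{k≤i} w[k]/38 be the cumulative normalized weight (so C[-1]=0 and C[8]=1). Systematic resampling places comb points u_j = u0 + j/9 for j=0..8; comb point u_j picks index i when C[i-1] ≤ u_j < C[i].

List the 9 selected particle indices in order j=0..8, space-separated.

C = [4/19, 4/19, 8/19, 8/19, 9/19, 10/19, 12/19, 15/19, 1]
j=0: u_0=17/180 ∈ [0, 4/19) → index 0
j=1: u_1=37/180 ∈ [0, 4/19) → index 0
j=2: u_2=19/60 ∈ [4/19, 8/19) → index 2
j=3: u_3=77/180 ∈ [8/19, 9/19) → index 4
j=4: u_4=97/180 ∈ [10/19, 12/19) → index 6
j=5: u_5=13/20 ∈ [12/19, 15/19) → index 7
j=6: u_6=137/180 ∈ [12/19, 15/19) → index 7
j=7: u_7=157/180 ∈ [15/19, 1) → index 8
j=8: u_8=59/60 ∈ [15/19, 1) → index 8

0 0 2 4 6 7 7 8 8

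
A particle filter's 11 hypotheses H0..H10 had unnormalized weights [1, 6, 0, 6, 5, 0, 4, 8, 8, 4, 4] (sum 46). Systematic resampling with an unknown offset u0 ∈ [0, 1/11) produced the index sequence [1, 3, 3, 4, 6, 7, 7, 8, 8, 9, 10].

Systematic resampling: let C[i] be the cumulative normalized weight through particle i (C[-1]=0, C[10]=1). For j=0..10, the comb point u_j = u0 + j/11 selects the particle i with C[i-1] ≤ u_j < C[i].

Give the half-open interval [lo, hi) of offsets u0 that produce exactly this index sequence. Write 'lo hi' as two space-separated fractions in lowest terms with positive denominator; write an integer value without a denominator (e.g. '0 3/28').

31/506 1/11

C = [1/46, 7/46, 7/46, 13/46, 9/23, 9/23, 11/23, 15/23, 19/23, 21/23, 1]
j=0 picked index 1: u0 ∈ [1/46, 7/46)
j=1 picked index 3: u0 ∈ [31/506, 97/506)
j=2 picked index 3: u0 ∈ [-15/506, 51/506)
j=3 picked index 4: u0 ∈ [5/506, 30/253)
j=4 picked index 6: u0 ∈ [7/253, 29/253)
j=5 picked index 7: u0 ∈ [6/253, 50/253)
j=6 picked index 7: u0 ∈ [-17/253, 27/253)
j=7 picked index 8: u0 ∈ [4/253, 48/253)
j=8 picked index 8: u0 ∈ [-19/253, 25/253)
j=9 picked index 9: u0 ∈ [2/253, 24/253)
j=10 picked index 10: u0 ∈ [1/253, 1/11)
intersection: [31/506, 1/11)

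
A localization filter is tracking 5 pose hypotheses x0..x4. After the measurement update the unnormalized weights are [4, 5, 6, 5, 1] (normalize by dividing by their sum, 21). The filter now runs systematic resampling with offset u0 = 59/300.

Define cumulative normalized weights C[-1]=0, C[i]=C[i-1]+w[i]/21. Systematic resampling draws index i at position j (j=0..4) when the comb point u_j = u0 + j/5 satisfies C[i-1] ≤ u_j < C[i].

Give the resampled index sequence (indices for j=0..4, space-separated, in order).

1 1 2 3 4

C = [4/21, 3/7, 5/7, 20/21, 1]
j=0: u_0=59/300 ∈ [4/21, 3/7) → index 1
j=1: u_1=119/300 ∈ [4/21, 3/7) → index 1
j=2: u_2=179/300 ∈ [3/7, 5/7) → index 2
j=3: u_3=239/300 ∈ [5/7, 20/21) → index 3
j=4: u_4=299/300 ∈ [20/21, 1) → index 4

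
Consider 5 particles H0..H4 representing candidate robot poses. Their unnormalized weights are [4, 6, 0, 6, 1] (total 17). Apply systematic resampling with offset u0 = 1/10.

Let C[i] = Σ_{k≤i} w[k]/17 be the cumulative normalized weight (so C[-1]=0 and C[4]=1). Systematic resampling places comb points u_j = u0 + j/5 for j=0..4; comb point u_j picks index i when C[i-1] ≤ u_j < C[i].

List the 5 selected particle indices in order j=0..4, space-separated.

0 1 1 3 3

C = [4/17, 10/17, 10/17, 16/17, 1]
j=0: u_0=1/10 ∈ [0, 4/17) → index 0
j=1: u_1=3/10 ∈ [4/17, 10/17) → index 1
j=2: u_2=1/2 ∈ [4/17, 10/17) → index 1
j=3: u_3=7/10 ∈ [10/17, 16/17) → index 3
j=4: u_4=9/10 ∈ [10/17, 16/17) → index 3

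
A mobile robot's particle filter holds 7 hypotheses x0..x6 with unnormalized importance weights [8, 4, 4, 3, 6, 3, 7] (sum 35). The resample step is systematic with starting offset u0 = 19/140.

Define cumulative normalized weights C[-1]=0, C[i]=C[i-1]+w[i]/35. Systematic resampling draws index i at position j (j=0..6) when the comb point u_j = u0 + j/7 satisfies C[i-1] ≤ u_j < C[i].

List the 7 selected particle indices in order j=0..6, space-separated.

C = [8/35, 12/35, 16/35, 19/35, 5/7, 4/5, 1]
j=0: u_0=19/140 ∈ [0, 8/35) → index 0
j=1: u_1=39/140 ∈ [8/35, 12/35) → index 1
j=2: u_2=59/140 ∈ [12/35, 16/35) → index 2
j=3: u_3=79/140 ∈ [19/35, 5/7) → index 4
j=4: u_4=99/140 ∈ [19/35, 5/7) → index 4
j=5: u_5=17/20 ∈ [4/5, 1) → index 6
j=6: u_6=139/140 ∈ [4/5, 1) → index 6

0 1 2 4 4 6 6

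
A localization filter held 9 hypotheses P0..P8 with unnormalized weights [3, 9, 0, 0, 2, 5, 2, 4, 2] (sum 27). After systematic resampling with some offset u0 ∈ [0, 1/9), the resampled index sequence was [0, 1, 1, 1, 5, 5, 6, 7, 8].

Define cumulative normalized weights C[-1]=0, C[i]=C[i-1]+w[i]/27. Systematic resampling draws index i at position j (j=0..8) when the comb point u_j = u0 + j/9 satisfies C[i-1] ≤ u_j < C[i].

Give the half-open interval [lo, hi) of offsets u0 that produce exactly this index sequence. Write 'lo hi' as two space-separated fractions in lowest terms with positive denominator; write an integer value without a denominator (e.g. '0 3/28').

2/27 1/9

C = [1/9, 4/9, 4/9, 4/9, 14/27, 19/27, 7/9, 25/27, 1]
j=0 picked index 0: u0 ∈ [0, 1/9)
j=1 picked index 1: u0 ∈ [0, 1/3)
j=2 picked index 1: u0 ∈ [-1/9, 2/9)
j=3 picked index 1: u0 ∈ [-2/9, 1/9)
j=4 picked index 5: u0 ∈ [2/27, 7/27)
j=5 picked index 5: u0 ∈ [-1/27, 4/27)
j=6 picked index 6: u0 ∈ [1/27, 1/9)
j=7 picked index 7: u0 ∈ [0, 4/27)
j=8 picked index 8: u0 ∈ [1/27, 1/9)
intersection: [2/27, 1/9)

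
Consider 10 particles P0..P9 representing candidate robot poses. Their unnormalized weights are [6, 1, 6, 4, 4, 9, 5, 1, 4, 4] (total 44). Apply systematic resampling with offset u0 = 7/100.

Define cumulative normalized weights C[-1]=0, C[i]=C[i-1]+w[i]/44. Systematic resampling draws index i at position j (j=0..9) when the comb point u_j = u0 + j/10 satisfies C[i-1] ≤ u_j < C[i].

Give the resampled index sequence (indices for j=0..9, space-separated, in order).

0 2 2 3 4 5 5 6 8 9

C = [3/22, 7/44, 13/44, 17/44, 21/44, 15/22, 35/44, 9/11, 10/11, 1]
j=0: u_0=7/100 ∈ [0, 3/22) → index 0
j=1: u_1=17/100 ∈ [7/44, 13/44) → index 2
j=2: u_2=27/100 ∈ [7/44, 13/44) → index 2
j=3: u_3=37/100 ∈ [13/44, 17/44) → index 3
j=4: u_4=47/100 ∈ [17/44, 21/44) → index 4
j=5: u_5=57/100 ∈ [21/44, 15/22) → index 5
j=6: u_6=67/100 ∈ [21/44, 15/22) → index 5
j=7: u_7=77/100 ∈ [15/22, 35/44) → index 6
j=8: u_8=87/100 ∈ [9/11, 10/11) → index 8
j=9: u_9=97/100 ∈ [10/11, 1) → index 9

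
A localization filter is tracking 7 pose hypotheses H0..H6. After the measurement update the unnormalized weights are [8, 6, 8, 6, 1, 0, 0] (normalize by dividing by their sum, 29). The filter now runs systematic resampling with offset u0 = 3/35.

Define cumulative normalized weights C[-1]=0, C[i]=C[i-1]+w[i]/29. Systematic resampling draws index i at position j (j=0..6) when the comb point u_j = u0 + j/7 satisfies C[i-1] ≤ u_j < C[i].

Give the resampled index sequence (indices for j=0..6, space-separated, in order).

0 0 1 2 2 3 3

C = [8/29, 14/29, 22/29, 28/29, 1, 1, 1]
j=0: u_0=3/35 ∈ [0, 8/29) → index 0
j=1: u_1=8/35 ∈ [0, 8/29) → index 0
j=2: u_2=13/35 ∈ [8/29, 14/29) → index 1
j=3: u_3=18/35 ∈ [14/29, 22/29) → index 2
j=4: u_4=23/35 ∈ [14/29, 22/29) → index 2
j=5: u_5=4/5 ∈ [22/29, 28/29) → index 3
j=6: u_6=33/35 ∈ [22/29, 28/29) → index 3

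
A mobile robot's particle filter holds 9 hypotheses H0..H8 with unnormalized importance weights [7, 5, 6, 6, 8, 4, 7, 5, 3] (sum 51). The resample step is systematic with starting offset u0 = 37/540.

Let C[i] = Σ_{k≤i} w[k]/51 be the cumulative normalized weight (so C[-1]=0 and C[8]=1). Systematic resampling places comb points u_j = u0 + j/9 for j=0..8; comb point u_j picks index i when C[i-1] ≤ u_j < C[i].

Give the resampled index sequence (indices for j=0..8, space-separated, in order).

C = [7/51, 4/17, 6/17, 8/17, 32/51, 12/17, 43/51, 16/17, 1]
j=0: u_0=37/540 ∈ [0, 7/51) → index 0
j=1: u_1=97/540 ∈ [7/51, 4/17) → index 1
j=2: u_2=157/540 ∈ [4/17, 6/17) → index 2
j=3: u_3=217/540 ∈ [6/17, 8/17) → index 3
j=4: u_4=277/540 ∈ [8/17, 32/51) → index 4
j=5: u_5=337/540 ∈ [8/17, 32/51) → index 4
j=6: u_6=397/540 ∈ [12/17, 43/51) → index 6
j=7: u_7=457/540 ∈ [43/51, 16/17) → index 7
j=8: u_8=517/540 ∈ [16/17, 1) → index 8

0 1 2 3 4 4 6 7 8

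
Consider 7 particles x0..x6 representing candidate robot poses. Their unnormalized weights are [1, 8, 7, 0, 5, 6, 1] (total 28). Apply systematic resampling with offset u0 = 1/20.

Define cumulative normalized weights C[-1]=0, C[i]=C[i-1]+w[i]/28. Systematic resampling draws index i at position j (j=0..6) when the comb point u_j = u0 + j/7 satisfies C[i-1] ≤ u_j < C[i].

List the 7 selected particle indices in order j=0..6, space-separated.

1 1 2 2 4 5 5

C = [1/28, 9/28, 4/7, 4/7, 3/4, 27/28, 1]
j=0: u_0=1/20 ∈ [1/28, 9/28) → index 1
j=1: u_1=27/140 ∈ [1/28, 9/28) → index 1
j=2: u_2=47/140 ∈ [9/28, 4/7) → index 2
j=3: u_3=67/140 ∈ [9/28, 4/7) → index 2
j=4: u_4=87/140 ∈ [4/7, 3/4) → index 4
j=5: u_5=107/140 ∈ [3/4, 27/28) → index 5
j=6: u_6=127/140 ∈ [3/4, 27/28) → index 5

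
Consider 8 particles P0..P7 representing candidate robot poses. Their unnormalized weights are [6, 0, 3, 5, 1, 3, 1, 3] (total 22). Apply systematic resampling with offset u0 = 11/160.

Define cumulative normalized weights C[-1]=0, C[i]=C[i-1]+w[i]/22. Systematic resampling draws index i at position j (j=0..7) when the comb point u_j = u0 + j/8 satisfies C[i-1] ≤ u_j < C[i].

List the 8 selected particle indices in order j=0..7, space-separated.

C = [3/11, 3/11, 9/22, 7/11, 15/22, 9/11, 19/22, 1]
j=0: u_0=11/160 ∈ [0, 3/11) → index 0
j=1: u_1=31/160 ∈ [0, 3/11) → index 0
j=2: u_2=51/160 ∈ [3/11, 9/22) → index 2
j=3: u_3=71/160 ∈ [9/22, 7/11) → index 3
j=4: u_4=91/160 ∈ [9/22, 7/11) → index 3
j=5: u_5=111/160 ∈ [15/22, 9/11) → index 5
j=6: u_6=131/160 ∈ [9/11, 19/22) → index 6
j=7: u_7=151/160 ∈ [19/22, 1) → index 7

0 0 2 3 3 5 6 7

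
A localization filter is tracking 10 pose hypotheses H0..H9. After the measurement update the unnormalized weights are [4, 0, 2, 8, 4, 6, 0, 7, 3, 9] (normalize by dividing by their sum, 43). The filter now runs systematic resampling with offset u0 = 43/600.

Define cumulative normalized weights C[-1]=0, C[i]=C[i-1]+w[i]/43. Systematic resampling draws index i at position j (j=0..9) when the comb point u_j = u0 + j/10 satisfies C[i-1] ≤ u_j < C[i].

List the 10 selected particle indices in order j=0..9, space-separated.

C = [4/43, 4/43, 6/43, 14/43, 18/43, 24/43, 24/43, 31/43, 34/43, 1]
j=0: u_0=43/600 ∈ [0, 4/43) → index 0
j=1: u_1=103/600 ∈ [6/43, 14/43) → index 3
j=2: u_2=163/600 ∈ [6/43, 14/43) → index 3
j=3: u_3=223/600 ∈ [14/43, 18/43) → index 4
j=4: u_4=283/600 ∈ [18/43, 24/43) → index 5
j=5: u_5=343/600 ∈ [24/43, 31/43) → index 7
j=6: u_6=403/600 ∈ [24/43, 31/43) → index 7
j=7: u_7=463/600 ∈ [31/43, 34/43) → index 8
j=8: u_8=523/600 ∈ [34/43, 1) → index 9
j=9: u_9=583/600 ∈ [34/43, 1) → index 9

0 3 3 4 5 7 7 8 9 9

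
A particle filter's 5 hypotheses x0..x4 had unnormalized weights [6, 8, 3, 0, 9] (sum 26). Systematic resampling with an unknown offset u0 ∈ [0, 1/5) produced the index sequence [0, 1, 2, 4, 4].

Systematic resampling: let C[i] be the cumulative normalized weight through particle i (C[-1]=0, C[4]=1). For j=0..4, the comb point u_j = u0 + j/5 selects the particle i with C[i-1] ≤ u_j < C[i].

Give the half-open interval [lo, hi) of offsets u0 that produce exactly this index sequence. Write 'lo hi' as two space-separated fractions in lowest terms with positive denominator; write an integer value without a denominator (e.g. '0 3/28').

9/65 1/5

C = [3/13, 7/13, 17/26, 17/26, 1]
j=0 picked index 0: u0 ∈ [0, 3/13)
j=1 picked index 1: u0 ∈ [2/65, 22/65)
j=2 picked index 2: u0 ∈ [9/65, 33/130)
j=3 picked index 4: u0 ∈ [7/130, 2/5)
j=4 picked index 4: u0 ∈ [-19/130, 1/5)
intersection: [9/65, 1/5)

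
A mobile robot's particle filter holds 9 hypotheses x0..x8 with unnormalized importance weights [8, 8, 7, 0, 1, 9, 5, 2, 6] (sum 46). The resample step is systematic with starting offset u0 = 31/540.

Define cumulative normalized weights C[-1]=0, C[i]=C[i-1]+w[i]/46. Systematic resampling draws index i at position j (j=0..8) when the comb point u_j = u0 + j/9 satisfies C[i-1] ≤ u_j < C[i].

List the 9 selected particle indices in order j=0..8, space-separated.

C = [4/23, 8/23, 1/2, 1/2, 12/23, 33/46, 19/23, 20/23, 1]
j=0: u_0=31/540 ∈ [0, 4/23) → index 0
j=1: u_1=91/540 ∈ [0, 4/23) → index 0
j=2: u_2=151/540 ∈ [4/23, 8/23) → index 1
j=3: u_3=211/540 ∈ [8/23, 1/2) → index 2
j=4: u_4=271/540 ∈ [1/2, 12/23) → index 4
j=5: u_5=331/540 ∈ [12/23, 33/46) → index 5
j=6: u_6=391/540 ∈ [33/46, 19/23) → index 6
j=7: u_7=451/540 ∈ [19/23, 20/23) → index 7
j=8: u_8=511/540 ∈ [20/23, 1) → index 8

0 0 1 2 4 5 6 7 8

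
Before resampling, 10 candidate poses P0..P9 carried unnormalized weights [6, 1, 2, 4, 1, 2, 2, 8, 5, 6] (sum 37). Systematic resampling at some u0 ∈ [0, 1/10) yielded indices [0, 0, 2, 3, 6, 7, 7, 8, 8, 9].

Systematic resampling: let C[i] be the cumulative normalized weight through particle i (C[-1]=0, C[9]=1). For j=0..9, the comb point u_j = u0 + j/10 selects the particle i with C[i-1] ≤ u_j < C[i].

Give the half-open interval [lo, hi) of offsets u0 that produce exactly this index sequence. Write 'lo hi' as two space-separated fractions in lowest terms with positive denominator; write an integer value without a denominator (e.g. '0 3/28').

C = [6/37, 7/37, 9/37, 13/37, 14/37, 16/37, 18/37, 26/37, 31/37, 1]
j=0 picked index 0: u0 ∈ [0, 6/37)
j=1 picked index 0: u0 ∈ [-1/10, 23/370)
j=2 picked index 2: u0 ∈ [-2/185, 8/185)
j=3 picked index 3: u0 ∈ [-21/370, 19/370)
j=4 picked index 6: u0 ∈ [6/185, 16/185)
j=5 picked index 7: u0 ∈ [-1/74, 15/74)
j=6 picked index 7: u0 ∈ [-21/185, 19/185)
j=7 picked index 8: u0 ∈ [1/370, 51/370)
j=8 picked index 8: u0 ∈ [-18/185, 7/185)
j=9 picked index 9: u0 ∈ [-23/370, 1/10)
intersection: [6/185, 7/185)

6/185 7/185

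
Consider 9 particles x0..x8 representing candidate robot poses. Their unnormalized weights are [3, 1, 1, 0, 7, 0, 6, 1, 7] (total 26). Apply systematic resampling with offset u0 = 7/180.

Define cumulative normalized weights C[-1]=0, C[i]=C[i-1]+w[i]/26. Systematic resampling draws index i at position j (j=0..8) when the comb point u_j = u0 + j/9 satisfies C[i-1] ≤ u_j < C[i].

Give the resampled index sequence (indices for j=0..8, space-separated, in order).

C = [3/26, 2/13, 5/26, 5/26, 6/13, 6/13, 9/13, 19/26, 1]
j=0: u_0=7/180 ∈ [0, 3/26) → index 0
j=1: u_1=3/20 ∈ [3/26, 2/13) → index 1
j=2: u_2=47/180 ∈ [5/26, 6/13) → index 4
j=3: u_3=67/180 ∈ [5/26, 6/13) → index 4
j=4: u_4=29/60 ∈ [6/13, 9/13) → index 6
j=5: u_5=107/180 ∈ [6/13, 9/13) → index 6
j=6: u_6=127/180 ∈ [9/13, 19/26) → index 7
j=7: u_7=49/60 ∈ [19/26, 1) → index 8
j=8: u_8=167/180 ∈ [19/26, 1) → index 8

0 1 4 4 6 6 7 8 8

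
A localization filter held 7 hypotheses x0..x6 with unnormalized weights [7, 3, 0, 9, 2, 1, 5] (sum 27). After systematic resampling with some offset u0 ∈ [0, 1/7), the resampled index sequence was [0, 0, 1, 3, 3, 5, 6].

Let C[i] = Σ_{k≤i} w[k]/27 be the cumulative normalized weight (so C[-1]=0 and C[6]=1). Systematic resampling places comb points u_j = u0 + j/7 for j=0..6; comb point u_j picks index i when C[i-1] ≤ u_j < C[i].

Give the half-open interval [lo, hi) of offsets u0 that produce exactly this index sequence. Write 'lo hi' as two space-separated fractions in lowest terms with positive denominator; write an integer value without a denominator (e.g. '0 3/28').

C = [7/27, 10/27, 10/27, 19/27, 7/9, 22/27, 1]
j=0 picked index 0: u0 ∈ [0, 7/27)
j=1 picked index 0: u0 ∈ [-1/7, 22/189)
j=2 picked index 1: u0 ∈ [-5/189, 16/189)
j=3 picked index 3: u0 ∈ [-11/189, 52/189)
j=4 picked index 3: u0 ∈ [-38/189, 25/189)
j=5 picked index 5: u0 ∈ [4/63, 19/189)
j=6 picked index 6: u0 ∈ [-8/189, 1/7)
intersection: [4/63, 16/189)

4/63 16/189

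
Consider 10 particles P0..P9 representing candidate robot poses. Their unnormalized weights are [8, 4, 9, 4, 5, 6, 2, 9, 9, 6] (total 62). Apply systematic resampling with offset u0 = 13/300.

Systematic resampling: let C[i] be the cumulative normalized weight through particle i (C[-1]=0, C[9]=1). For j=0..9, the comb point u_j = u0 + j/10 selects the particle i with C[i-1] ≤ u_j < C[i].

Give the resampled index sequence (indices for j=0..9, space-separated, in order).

C = [4/31, 6/31, 21/62, 25/62, 15/31, 18/31, 19/31, 47/62, 28/31, 1]
j=0: u_0=13/300 ∈ [0, 4/31) → index 0
j=1: u_1=43/300 ∈ [4/31, 6/31) → index 1
j=2: u_2=73/300 ∈ [6/31, 21/62) → index 2
j=3: u_3=103/300 ∈ [21/62, 25/62) → index 3
j=4: u_4=133/300 ∈ [25/62, 15/31) → index 4
j=5: u_5=163/300 ∈ [15/31, 18/31) → index 5
j=6: u_6=193/300 ∈ [19/31, 47/62) → index 7
j=7: u_7=223/300 ∈ [19/31, 47/62) → index 7
j=8: u_8=253/300 ∈ [47/62, 28/31) → index 8
j=9: u_9=283/300 ∈ [28/31, 1) → index 9

0 1 2 3 4 5 7 7 8 9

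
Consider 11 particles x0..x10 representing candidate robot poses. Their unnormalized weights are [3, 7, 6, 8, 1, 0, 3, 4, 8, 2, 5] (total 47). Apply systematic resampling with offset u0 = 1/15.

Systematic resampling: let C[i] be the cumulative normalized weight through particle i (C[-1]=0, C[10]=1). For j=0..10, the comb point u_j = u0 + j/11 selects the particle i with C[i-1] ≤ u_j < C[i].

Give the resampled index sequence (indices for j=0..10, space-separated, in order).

1 1 2 2 3 4 7 8 8 9 10

C = [3/47, 10/47, 16/47, 24/47, 25/47, 25/47, 28/47, 32/47, 40/47, 42/47, 1]
j=0: u_0=1/15 ∈ [3/47, 10/47) → index 1
j=1: u_1=26/165 ∈ [3/47, 10/47) → index 1
j=2: u_2=41/165 ∈ [10/47, 16/47) → index 2
j=3: u_3=56/165 ∈ [10/47, 16/47) → index 2
j=4: u_4=71/165 ∈ [16/47, 24/47) → index 3
j=5: u_5=86/165 ∈ [24/47, 25/47) → index 4
j=6: u_6=101/165 ∈ [28/47, 32/47) → index 7
j=7: u_7=116/165 ∈ [32/47, 40/47) → index 8
j=8: u_8=131/165 ∈ [32/47, 40/47) → index 8
j=9: u_9=146/165 ∈ [40/47, 42/47) → index 9
j=10: u_10=161/165 ∈ [42/47, 1) → index 10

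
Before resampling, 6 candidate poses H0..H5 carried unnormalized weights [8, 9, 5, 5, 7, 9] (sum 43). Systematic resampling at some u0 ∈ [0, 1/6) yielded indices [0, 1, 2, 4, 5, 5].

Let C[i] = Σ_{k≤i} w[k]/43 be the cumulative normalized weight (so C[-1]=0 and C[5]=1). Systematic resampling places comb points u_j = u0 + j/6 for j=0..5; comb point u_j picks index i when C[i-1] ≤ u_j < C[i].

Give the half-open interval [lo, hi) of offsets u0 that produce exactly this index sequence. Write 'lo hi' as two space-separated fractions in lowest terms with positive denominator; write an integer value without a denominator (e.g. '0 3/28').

C = [8/43, 17/43, 22/43, 27/43, 34/43, 1]
j=0 picked index 0: u0 ∈ [0, 8/43)
j=1 picked index 1: u0 ∈ [5/258, 59/258)
j=2 picked index 2: u0 ∈ [8/129, 23/129)
j=3 picked index 4: u0 ∈ [11/86, 25/86)
j=4 picked index 5: u0 ∈ [16/129, 1/3)
j=5 picked index 5: u0 ∈ [-11/258, 1/6)
intersection: [11/86, 1/6)

11/86 1/6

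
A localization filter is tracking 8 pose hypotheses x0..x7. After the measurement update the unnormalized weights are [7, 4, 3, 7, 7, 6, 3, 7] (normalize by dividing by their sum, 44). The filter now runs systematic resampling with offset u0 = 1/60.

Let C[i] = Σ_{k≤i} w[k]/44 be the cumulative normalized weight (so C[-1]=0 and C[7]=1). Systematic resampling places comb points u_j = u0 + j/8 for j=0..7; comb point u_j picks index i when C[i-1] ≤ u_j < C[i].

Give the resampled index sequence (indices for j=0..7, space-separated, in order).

C = [7/44, 1/4, 7/22, 21/44, 7/11, 17/22, 37/44, 1]
j=0: u_0=1/60 ∈ [0, 7/44) → index 0
j=1: u_1=17/120 ∈ [0, 7/44) → index 0
j=2: u_2=4/15 ∈ [1/4, 7/22) → index 2
j=3: u_3=47/120 ∈ [7/22, 21/44) → index 3
j=4: u_4=31/60 ∈ [21/44, 7/11) → index 4
j=5: u_5=77/120 ∈ [7/11, 17/22) → index 5
j=6: u_6=23/30 ∈ [7/11, 17/22) → index 5
j=7: u_7=107/120 ∈ [37/44, 1) → index 7

0 0 2 3 4 5 5 7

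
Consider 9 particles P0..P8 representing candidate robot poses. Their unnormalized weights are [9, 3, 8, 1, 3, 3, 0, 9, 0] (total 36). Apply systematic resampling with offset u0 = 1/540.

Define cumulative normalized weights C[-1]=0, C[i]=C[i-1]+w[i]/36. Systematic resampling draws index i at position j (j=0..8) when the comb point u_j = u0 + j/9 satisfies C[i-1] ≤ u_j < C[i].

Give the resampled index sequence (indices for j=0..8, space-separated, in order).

0 0 0 2 2 3 5 7 7

C = [1/4, 1/3, 5/9, 7/12, 2/3, 3/4, 3/4, 1, 1]
j=0: u_0=1/540 ∈ [0, 1/4) → index 0
j=1: u_1=61/540 ∈ [0, 1/4) → index 0
j=2: u_2=121/540 ∈ [0, 1/4) → index 0
j=3: u_3=181/540 ∈ [1/3, 5/9) → index 2
j=4: u_4=241/540 ∈ [1/3, 5/9) → index 2
j=5: u_5=301/540 ∈ [5/9, 7/12) → index 3
j=6: u_6=361/540 ∈ [2/3, 3/4) → index 5
j=7: u_7=421/540 ∈ [3/4, 1) → index 7
j=8: u_8=481/540 ∈ [3/4, 1) → index 7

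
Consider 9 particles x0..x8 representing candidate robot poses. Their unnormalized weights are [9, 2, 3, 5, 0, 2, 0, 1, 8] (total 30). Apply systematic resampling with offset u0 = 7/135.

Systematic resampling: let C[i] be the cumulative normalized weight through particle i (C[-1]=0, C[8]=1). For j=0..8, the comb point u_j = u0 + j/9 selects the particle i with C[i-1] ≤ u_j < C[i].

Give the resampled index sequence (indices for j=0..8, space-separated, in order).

0 0 0 2 3 3 7 8 8

C = [3/10, 11/30, 7/15, 19/30, 19/30, 7/10, 7/10, 11/15, 1]
j=0: u_0=7/135 ∈ [0, 3/10) → index 0
j=1: u_1=22/135 ∈ [0, 3/10) → index 0
j=2: u_2=37/135 ∈ [0, 3/10) → index 0
j=3: u_3=52/135 ∈ [11/30, 7/15) → index 2
j=4: u_4=67/135 ∈ [7/15, 19/30) → index 3
j=5: u_5=82/135 ∈ [7/15, 19/30) → index 3
j=6: u_6=97/135 ∈ [7/10, 11/15) → index 7
j=7: u_7=112/135 ∈ [11/15, 1) → index 8
j=8: u_8=127/135 ∈ [11/15, 1) → index 8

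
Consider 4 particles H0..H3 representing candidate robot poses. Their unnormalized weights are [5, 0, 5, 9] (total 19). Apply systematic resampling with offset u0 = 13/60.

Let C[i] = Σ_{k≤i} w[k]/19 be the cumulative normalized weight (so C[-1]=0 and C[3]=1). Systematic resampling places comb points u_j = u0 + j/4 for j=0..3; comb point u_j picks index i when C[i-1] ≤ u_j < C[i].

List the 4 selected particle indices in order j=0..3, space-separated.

0 2 3 3

C = [5/19, 5/19, 10/19, 1]
j=0: u_0=13/60 ∈ [0, 5/19) → index 0
j=1: u_1=7/15 ∈ [5/19, 10/19) → index 2
j=2: u_2=43/60 ∈ [10/19, 1) → index 3
j=3: u_3=29/30 ∈ [10/19, 1) → index 3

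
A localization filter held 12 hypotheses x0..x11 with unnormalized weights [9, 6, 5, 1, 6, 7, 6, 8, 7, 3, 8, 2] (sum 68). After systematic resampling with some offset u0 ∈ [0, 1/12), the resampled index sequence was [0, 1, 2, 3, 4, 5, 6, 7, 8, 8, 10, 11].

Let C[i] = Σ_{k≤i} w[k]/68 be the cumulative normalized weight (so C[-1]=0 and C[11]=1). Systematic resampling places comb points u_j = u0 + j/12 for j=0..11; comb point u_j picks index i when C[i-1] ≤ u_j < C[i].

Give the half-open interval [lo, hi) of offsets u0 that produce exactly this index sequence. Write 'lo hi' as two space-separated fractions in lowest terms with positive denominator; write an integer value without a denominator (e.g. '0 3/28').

11/204 1/17

C = [9/68, 15/68, 5/17, 21/68, 27/68, 1/2, 10/17, 12/17, 55/68, 29/34, 33/34, 1]
j=0 picked index 0: u0 ∈ [0, 9/68)
j=1 picked index 1: u0 ∈ [5/102, 7/51)
j=2 picked index 2: u0 ∈ [11/204, 13/102)
j=3 picked index 3: u0 ∈ [3/68, 1/17)
j=4 picked index 4: u0 ∈ [-5/204, 13/204)
j=5 picked index 5: u0 ∈ [-1/51, 1/12)
j=6 picked index 6: u0 ∈ [0, 3/34)
j=7 picked index 7: u0 ∈ [1/204, 25/204)
j=8 picked index 8: u0 ∈ [2/51, 29/204)
j=9 picked index 8: u0 ∈ [-3/68, 1/17)
j=10 picked index 10: u0 ∈ [1/51, 7/51)
j=11 picked index 11: u0 ∈ [11/204, 1/12)
intersection: [11/204, 1/17)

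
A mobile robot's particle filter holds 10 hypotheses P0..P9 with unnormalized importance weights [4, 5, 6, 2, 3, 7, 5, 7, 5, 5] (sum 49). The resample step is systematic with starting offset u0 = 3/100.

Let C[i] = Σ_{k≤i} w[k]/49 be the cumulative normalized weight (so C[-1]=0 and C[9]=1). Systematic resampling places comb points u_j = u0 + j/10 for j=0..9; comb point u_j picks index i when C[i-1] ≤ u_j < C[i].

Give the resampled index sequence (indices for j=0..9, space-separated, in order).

C = [4/49, 9/49, 15/49, 17/49, 20/49, 27/49, 32/49, 39/49, 44/49, 1]
j=0: u_0=3/100 ∈ [0, 4/49) → index 0
j=1: u_1=13/100 ∈ [4/49, 9/49) → index 1
j=2: u_2=23/100 ∈ [9/49, 15/49) → index 2
j=3: u_3=33/100 ∈ [15/49, 17/49) → index 3
j=4: u_4=43/100 ∈ [20/49, 27/49) → index 5
j=5: u_5=53/100 ∈ [20/49, 27/49) → index 5
j=6: u_6=63/100 ∈ [27/49, 32/49) → index 6
j=7: u_7=73/100 ∈ [32/49, 39/49) → index 7
j=8: u_8=83/100 ∈ [39/49, 44/49) → index 8
j=9: u_9=93/100 ∈ [44/49, 1) → index 9

0 1 2 3 5 5 6 7 8 9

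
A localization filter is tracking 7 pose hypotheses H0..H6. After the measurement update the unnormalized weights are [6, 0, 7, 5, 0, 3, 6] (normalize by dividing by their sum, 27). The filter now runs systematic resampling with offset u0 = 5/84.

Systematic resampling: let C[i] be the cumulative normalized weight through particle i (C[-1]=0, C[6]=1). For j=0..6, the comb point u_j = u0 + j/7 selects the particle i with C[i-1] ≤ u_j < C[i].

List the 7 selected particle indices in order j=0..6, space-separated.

C = [2/9, 2/9, 13/27, 2/3, 2/3, 7/9, 1]
j=0: u_0=5/84 ∈ [0, 2/9) → index 0
j=1: u_1=17/84 ∈ [0, 2/9) → index 0
j=2: u_2=29/84 ∈ [2/9, 13/27) → index 2
j=3: u_3=41/84 ∈ [13/27, 2/3) → index 3
j=4: u_4=53/84 ∈ [13/27, 2/3) → index 3
j=5: u_5=65/84 ∈ [2/3, 7/9) → index 5
j=6: u_6=11/12 ∈ [7/9, 1) → index 6

0 0 2 3 3 5 6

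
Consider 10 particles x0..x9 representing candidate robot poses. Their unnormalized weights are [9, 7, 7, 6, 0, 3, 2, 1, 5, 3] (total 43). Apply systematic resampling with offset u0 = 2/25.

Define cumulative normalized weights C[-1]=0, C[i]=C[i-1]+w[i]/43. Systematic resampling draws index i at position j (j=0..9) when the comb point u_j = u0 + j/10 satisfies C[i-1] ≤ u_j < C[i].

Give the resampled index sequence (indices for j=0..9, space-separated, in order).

0 0 1 2 2 3 5 6 8 9

C = [9/43, 16/43, 23/43, 29/43, 29/43, 32/43, 34/43, 35/43, 40/43, 1]
j=0: u_0=2/25 ∈ [0, 9/43) → index 0
j=1: u_1=9/50 ∈ [0, 9/43) → index 0
j=2: u_2=7/25 ∈ [9/43, 16/43) → index 1
j=3: u_3=19/50 ∈ [16/43, 23/43) → index 2
j=4: u_4=12/25 ∈ [16/43, 23/43) → index 2
j=5: u_5=29/50 ∈ [23/43, 29/43) → index 3
j=6: u_6=17/25 ∈ [29/43, 32/43) → index 5
j=7: u_7=39/50 ∈ [32/43, 34/43) → index 6
j=8: u_8=22/25 ∈ [35/43, 40/43) → index 8
j=9: u_9=49/50 ∈ [40/43, 1) → index 9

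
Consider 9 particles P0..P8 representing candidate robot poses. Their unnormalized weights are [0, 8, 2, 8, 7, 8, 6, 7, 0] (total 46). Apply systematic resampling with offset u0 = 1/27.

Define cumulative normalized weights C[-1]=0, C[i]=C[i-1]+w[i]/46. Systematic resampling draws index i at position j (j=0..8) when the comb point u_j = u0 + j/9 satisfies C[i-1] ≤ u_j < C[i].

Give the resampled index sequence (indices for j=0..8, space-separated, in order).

C = [0, 4/23, 5/23, 9/23, 25/46, 33/46, 39/46, 1, 1]
j=0: u_0=1/27 ∈ [0, 4/23) → index 1
j=1: u_1=4/27 ∈ [0, 4/23) → index 1
j=2: u_2=7/27 ∈ [5/23, 9/23) → index 3
j=3: u_3=10/27 ∈ [5/23, 9/23) → index 3
j=4: u_4=13/27 ∈ [9/23, 25/46) → index 4
j=5: u_5=16/27 ∈ [25/46, 33/46) → index 5
j=6: u_6=19/27 ∈ [25/46, 33/46) → index 5
j=7: u_7=22/27 ∈ [33/46, 39/46) → index 6
j=8: u_8=25/27 ∈ [39/46, 1) → index 7

1 1 3 3 4 5 5 6 7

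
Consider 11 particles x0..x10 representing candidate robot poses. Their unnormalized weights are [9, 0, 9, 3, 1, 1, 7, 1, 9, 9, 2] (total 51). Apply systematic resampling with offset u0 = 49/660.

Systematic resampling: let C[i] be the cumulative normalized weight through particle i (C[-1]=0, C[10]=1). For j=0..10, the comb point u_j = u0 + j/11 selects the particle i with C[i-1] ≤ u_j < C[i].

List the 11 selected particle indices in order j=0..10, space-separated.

C = [3/17, 3/17, 6/17, 7/17, 22/51, 23/51, 10/17, 31/51, 40/51, 49/51, 1]
j=0: u_0=49/660 ∈ [0, 3/17) → index 0
j=1: u_1=109/660 ∈ [0, 3/17) → index 0
j=2: u_2=169/660 ∈ [3/17, 6/17) → index 2
j=3: u_3=229/660 ∈ [3/17, 6/17) → index 2
j=4: u_4=289/660 ∈ [22/51, 23/51) → index 5
j=5: u_5=349/660 ∈ [23/51, 10/17) → index 6
j=6: u_6=409/660 ∈ [31/51, 40/51) → index 8
j=7: u_7=469/660 ∈ [31/51, 40/51) → index 8
j=8: u_8=529/660 ∈ [40/51, 49/51) → index 9
j=9: u_9=589/660 ∈ [40/51, 49/51) → index 9
j=10: u_10=59/60 ∈ [49/51, 1) → index 10

0 0 2 2 5 6 8 8 9 9 10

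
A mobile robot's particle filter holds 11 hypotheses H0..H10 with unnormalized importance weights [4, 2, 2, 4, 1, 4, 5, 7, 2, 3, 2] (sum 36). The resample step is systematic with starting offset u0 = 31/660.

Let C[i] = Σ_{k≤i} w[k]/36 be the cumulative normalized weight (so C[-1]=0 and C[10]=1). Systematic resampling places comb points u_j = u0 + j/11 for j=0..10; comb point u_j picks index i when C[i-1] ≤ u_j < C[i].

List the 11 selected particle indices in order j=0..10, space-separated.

C = [1/9, 1/6, 2/9, 1/3, 13/36, 17/36, 11/18, 29/36, 31/36, 17/18, 1]
j=0: u_0=31/660 ∈ [0, 1/9) → index 0
j=1: u_1=91/660 ∈ [1/9, 1/6) → index 1
j=2: u_2=151/660 ∈ [2/9, 1/3) → index 3
j=3: u_3=211/660 ∈ [2/9, 1/3) → index 3
j=4: u_4=271/660 ∈ [13/36, 17/36) → index 5
j=5: u_5=331/660 ∈ [17/36, 11/18) → index 6
j=6: u_6=391/660 ∈ [17/36, 11/18) → index 6
j=7: u_7=41/60 ∈ [11/18, 29/36) → index 7
j=8: u_8=511/660 ∈ [11/18, 29/36) → index 7
j=9: u_9=571/660 ∈ [31/36, 17/18) → index 9
j=10: u_10=631/660 ∈ [17/18, 1) → index 10

0 1 3 3 5 6 6 7 7 9 10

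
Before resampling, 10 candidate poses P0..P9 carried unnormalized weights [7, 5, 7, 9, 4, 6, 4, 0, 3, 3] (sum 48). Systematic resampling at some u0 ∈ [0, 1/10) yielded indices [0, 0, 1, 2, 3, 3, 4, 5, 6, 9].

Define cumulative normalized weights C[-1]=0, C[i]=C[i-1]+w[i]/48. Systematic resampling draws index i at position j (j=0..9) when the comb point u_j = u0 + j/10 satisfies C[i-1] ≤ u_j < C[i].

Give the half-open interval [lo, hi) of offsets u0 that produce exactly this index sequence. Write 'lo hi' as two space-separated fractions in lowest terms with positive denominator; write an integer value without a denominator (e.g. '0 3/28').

3/80 11/240

C = [7/48, 1/4, 19/48, 7/12, 2/3, 19/24, 7/8, 7/8, 15/16, 1]
j=0 picked index 0: u0 ∈ [0, 7/48)
j=1 picked index 0: u0 ∈ [-1/10, 11/240)
j=2 picked index 1: u0 ∈ [-13/240, 1/20)
j=3 picked index 2: u0 ∈ [-1/20, 23/240)
j=4 picked index 3: u0 ∈ [-1/240, 11/60)
j=5 picked index 3: u0 ∈ [-5/48, 1/12)
j=6 picked index 4: u0 ∈ [-1/60, 1/15)
j=7 picked index 5: u0 ∈ [-1/30, 11/120)
j=8 picked index 6: u0 ∈ [-1/120, 3/40)
j=9 picked index 9: u0 ∈ [3/80, 1/10)
intersection: [3/80, 11/240)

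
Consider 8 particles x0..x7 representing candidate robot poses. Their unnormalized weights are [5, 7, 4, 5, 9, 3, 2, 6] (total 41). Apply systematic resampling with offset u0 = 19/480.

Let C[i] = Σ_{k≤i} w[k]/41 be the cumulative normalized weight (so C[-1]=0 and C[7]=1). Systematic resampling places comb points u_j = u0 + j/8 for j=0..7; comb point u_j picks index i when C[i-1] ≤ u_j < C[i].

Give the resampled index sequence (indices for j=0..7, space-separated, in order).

0 1 1 3 4 4 5 7

C = [5/41, 12/41, 16/41, 21/41, 30/41, 33/41, 35/41, 1]
j=0: u_0=19/480 ∈ [0, 5/41) → index 0
j=1: u_1=79/480 ∈ [5/41, 12/41) → index 1
j=2: u_2=139/480 ∈ [5/41, 12/41) → index 1
j=3: u_3=199/480 ∈ [16/41, 21/41) → index 3
j=4: u_4=259/480 ∈ [21/41, 30/41) → index 4
j=5: u_5=319/480 ∈ [21/41, 30/41) → index 4
j=6: u_6=379/480 ∈ [30/41, 33/41) → index 5
j=7: u_7=439/480 ∈ [35/41, 1) → index 7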